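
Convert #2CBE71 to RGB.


2C → 44 (R)
BE → 190 (G)
71 → 113 (B)
= RGB(44, 190, 113)


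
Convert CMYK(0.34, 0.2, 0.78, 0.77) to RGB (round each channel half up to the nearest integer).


R = 255 × (1-C) × (1-K) = 255 × 0.66 × 0.23 = 38.709 → 39
G = 255 × (1-M) × (1-K) = 255 × 0.80 × 0.23 = 46.92 → 47
B = 255 × (1-Y) × (1-K) = 255 × 0.22 × 0.23 = 12.903 → 13
= RGB(39, 47, 13)


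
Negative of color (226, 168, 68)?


Invert: (255-R, 255-G, 255-B)
R: 255-226 = 29
G: 255-168 = 87
B: 255-68 = 187
= RGB(29, 87, 187)


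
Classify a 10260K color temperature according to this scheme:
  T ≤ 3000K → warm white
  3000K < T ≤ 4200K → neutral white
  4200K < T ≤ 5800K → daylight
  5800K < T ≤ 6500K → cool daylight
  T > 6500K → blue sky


Temperature: 10260K
10260K > 6500K → blue sky
Classification: blue sky


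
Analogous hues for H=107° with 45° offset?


Base hue: 107°
Left analog: (107 - 45) mod 360 = 62°
Right analog: (107 + 45) mod 360 = 152°
Analogous hues = 62° and 152°


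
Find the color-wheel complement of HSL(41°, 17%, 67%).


Complement = opposite side of color wheel = hue + 180°
H' = (41 + 180) mod 360 = 221°
S and L unchanged.
= HSL(221°, 17%, 67%)


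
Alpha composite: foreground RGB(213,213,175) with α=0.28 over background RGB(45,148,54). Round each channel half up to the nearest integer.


C = α×F + (1-α)×B, with 1-α = 0.72
R: 0.28×213 + 0.72×45 = 59.64 + 32.40 = 92.04 → 92
G: 0.28×213 + 0.72×148 = 59.64 + 106.56 = 166.20 → 166
B: 0.28×175 + 0.72×54 = 49.00 + 38.88 = 87.88 → 88
= RGB(92, 166, 88)


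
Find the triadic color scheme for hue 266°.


Triadic: equally spaced at 120° intervals
H1 = 266°
H2 = (266 + 120) mod 360 = 26°
H3 = (266 + 240) mod 360 = 146°
Triadic = 266°, 26°, 146°


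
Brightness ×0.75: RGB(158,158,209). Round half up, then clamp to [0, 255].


Multiply each channel by 0.75, round half up, clamp to [0, 255]
R: 158×0.75 = 118.5 → round → 119
G: 158×0.75 = 118.5 → round → 119
B: 209×0.75 = 156.75 → round → 157
= RGB(119, 119, 157)


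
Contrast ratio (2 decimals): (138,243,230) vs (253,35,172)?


Linearize each sRGB channel c=v/255: c/12.92 if c ≤ 0.04045 else ((c+0.055)/1.055)^2.4
L = 0.2126×R_lin + 0.7152×G_lin + 0.0722×B_lin
Color 1 (138,243,230):
  R=138: 138/255≈0.5412 > 0.04045 → ((0.5412+0.055)/1.055)^2.4 ≈ 0.25415
  G=243: 243/255≈0.9529 > 0.04045 → ((0.9529+0.055)/1.055)^2.4 ≈ 0.89627
  B=230: 230/255≈0.9020 > 0.04045 → ((0.9020+0.055)/1.055)^2.4 ≈ 0.79130
  L1 = 0.2126×0.25415 + 0.7152×0.89627 + 0.0722×0.79130 ≈ 0.75218
Color 2 (253,35,172):
  R=253: 253/255≈0.9922 > 0.04045 → ((0.9922+0.055)/1.055)^2.4 ≈ 0.98225
  G=35: 35/255≈0.1373 > 0.04045 → ((0.1373+0.055)/1.055)^2.4 ≈ 0.01681
  B=172: 172/255≈0.6745 > 0.04045 → ((0.6745+0.055)/1.055)^2.4 ≈ 0.41254
  L2 = 0.2126×0.98225 + 0.7152×0.01681 + 0.0722×0.41254 ≈ 0.25063
Lighter = 0.75218, Darker = 0.25063
Ratio = (L_lighter + 0.05) / (L_darker + 0.05)
Ratio = (0.75218 + 0.05) / (0.25063 + 0.05) = 0.80218 / 0.30063 ≈ 2.6683
Ratio ≈ 2.67:1


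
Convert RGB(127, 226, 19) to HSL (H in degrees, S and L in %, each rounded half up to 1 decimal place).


Normalize: R'=127/255≈0.4980, G'=226/255≈0.8863, B'=19/255≈0.0745
Max=226/255, Min=19/255, Δ=Max-Min=207/255
L = (Max+Min)/2 = (226+19)/510 = 245/510 = 0.48039… → L = 48.0%
L ≤ 0.5 → S = Δ/(Max+Min) = 207/(226+19) = 207/245 = 0.84489… → S = 84.5%
(the 1/255 factors cancel in S and H, so raw channel differences can be used)
Max is G' → H = 60 × ((B-R)/Δ + 2) = 60 × ((19-127)/207 + 2)
  -108/207 + 2 = -0.5217… + 2 = 1.4782…
  H = 60 × 1.4782… = 88.695…° → H = 88.7°
= HSL(88.7°, 84.5%, 48.0%)


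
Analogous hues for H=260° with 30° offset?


Base hue: 260°
Left analog: (260 - 30) mod 360 = 230°
Right analog: (260 + 30) mod 360 = 290°
Analogous hues = 230° and 290°


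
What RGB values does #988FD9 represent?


98 → 152 (R)
8F → 143 (G)
D9 → 217 (B)
= RGB(152, 143, 217)


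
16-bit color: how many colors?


Colors = 2^bits = 2^16
= 65,536 colors


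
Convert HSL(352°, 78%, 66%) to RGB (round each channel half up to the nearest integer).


H=352°, S=0.78, L=0.66
C = (1-|2L-1|)×S = (1-|0.32|)×0.78 = 0.5304
H' = H/60 = 352/60 ≈ 5.8667; X = C×(1-|H' mod 2 - 1|) = 0.07072
m = L - C/2 = 0.66 - 0.2652 = 0.3948
Sector ⌊H'⌋ = 5 → (R',G',B') = (0.5304, 0.0, 0.07072)
RGB = ((R'+m)×255, (G'+m)×255, (B'+m)×255) = (235.926, 100.674, 118.7076)
Round half up → RGB(236, 101, 119)


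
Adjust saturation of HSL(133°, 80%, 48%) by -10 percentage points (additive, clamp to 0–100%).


Original S = 80%
Adjustment = -10 percentage points
New S = 80 + (-10) = 70
Clamp to [0, 100] → 70
= HSL(133°, 70%, 48%)


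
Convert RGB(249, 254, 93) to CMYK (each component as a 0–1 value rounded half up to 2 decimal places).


R'=249/255≈0.9765, G'=254/255≈0.9961, B'=93/255≈0.3647
K = 1 - max(R',G',B') = 1 - 254/255 = 1/255 = 0.00392… → 0.00
(1-R'-K)/(1-K) simplifies to (max-R)/max with max = 254:
C = (254-249)/254 = 5/254 = 0.01968… → 0.02
M = (254-254)/254 = 0/254 = 0 → 0.00
Y = (254-93)/254 = 161/254 = 0.63385… → 0.63
= CMYK(0.02, 0.00, 0.63, 0.00)


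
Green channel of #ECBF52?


Color: #ECBF52
R = EC = 236
G = BF = 191
B = 52 = 82
Green = 191


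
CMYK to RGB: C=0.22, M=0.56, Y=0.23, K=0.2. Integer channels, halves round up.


R = 255 × (1-C) × (1-K) = 255 × 0.78 × 0.80 = 159.12 → 159
G = 255 × (1-M) × (1-K) = 255 × 0.44 × 0.80 = 89.76 → 90
B = 255 × (1-Y) × (1-K) = 255 × 0.77 × 0.80 = 157.08 → 157
= RGB(159, 90, 157)


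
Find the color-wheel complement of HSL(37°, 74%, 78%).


Complement = opposite side of color wheel = hue + 180°
H' = (37 + 180) mod 360 = 217°
S and L unchanged.
= HSL(217°, 74%, 78%)


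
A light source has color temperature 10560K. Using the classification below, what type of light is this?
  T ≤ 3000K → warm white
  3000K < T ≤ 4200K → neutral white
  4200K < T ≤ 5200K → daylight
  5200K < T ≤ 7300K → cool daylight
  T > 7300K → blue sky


Temperature: 10560K
10560K > 7300K → blue sky
Classification: blue sky


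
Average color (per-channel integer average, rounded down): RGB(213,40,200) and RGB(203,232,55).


Midpoint: each channel = ⌊(C₁+C₂)/2⌋
R: ⌊(213+203)/2⌋ = 208
G: ⌊(40+232)/2⌋ = 136
B: ⌊(200+55)/2⌋ = 127
= RGB(208, 136, 127)


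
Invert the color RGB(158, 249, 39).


Invert: (255-R, 255-G, 255-B)
R: 255-158 = 97
G: 255-249 = 6
B: 255-39 = 216
= RGB(97, 6, 216)


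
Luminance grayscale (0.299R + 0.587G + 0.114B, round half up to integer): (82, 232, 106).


Gray = 0.299×R + 0.587×G + 0.114×B
Gray = 0.299×82 + 0.587×232 + 0.114×106
Gray = 24.518 + 136.184 + 12.084
Gray = 172.786 → round half up → 173
Gray = 173


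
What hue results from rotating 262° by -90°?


New hue = (H + rotation) mod 360
New hue = (262 -90) mod 360
= 172 mod 360
= 172°


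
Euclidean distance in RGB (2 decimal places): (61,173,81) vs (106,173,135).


d = √[(R₁-R₂)² + (G₁-G₂)² + (B₁-B₂)²]
d = √[(61-106)² + (173-173)² + (81-135)²]
d = √[2025 + 0 + 2916]
d = √4941
d ≈ 70.29


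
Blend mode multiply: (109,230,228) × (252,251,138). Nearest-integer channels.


Multiply: C = A×B/255, rounded to nearest integer
R: 109×252/255 = 27468/255 ≈ 107.718 → 108
G: 230×251/255 = 57730/255 ≈ 226.392 → 226
B: 228×138/255 = 31464/255 ≈ 123.388 → 123
= RGB(108, 226, 123)


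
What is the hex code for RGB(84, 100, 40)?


R = 84 → 54 (hex)
G = 100 → 64 (hex)
B = 40 → 28 (hex)
Hex = #546428


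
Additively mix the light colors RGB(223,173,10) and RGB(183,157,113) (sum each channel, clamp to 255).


Additive: each channel = min(255, C₁+C₂)
R: 223+183 = 406 → 255
G: 173+157 = 330 → 255
B: 10+113 = 123 → 123
= RGB(255, 255, 123)


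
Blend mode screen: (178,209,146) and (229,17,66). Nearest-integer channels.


Screen: C = 255 - (255-A)×(255-B)/255, rounded to nearest integer
R: 255 - (255-178)×(255-229)/255 = 255 - 2002/255 ≈ 255 - 7.851 = 247.149 → 247
G: 255 - (255-209)×(255-17)/255 = 255 - 10948/255 ≈ 255 - 42.933 = 212.067 → 212
B: 255 - (255-146)×(255-66)/255 = 255 - 20601/255 ≈ 255 - 80.788 = 174.212 → 174
= RGB(247, 212, 174)


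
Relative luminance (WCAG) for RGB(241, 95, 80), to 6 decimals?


Linearize each channel (sRGB transfer function): c = v/255; c_lin = c/12.92 if c ≤ 0.04045, else ((c+0.055)/1.055)^2.4
  R: 241/255 ≈ 0.945098 > 0.04045 → ((0.945098+0.055)/1.055)^2.4 ≈ 0.879622
  G: 95/255 ≈ 0.372549 > 0.04045 → ((0.372549+0.055)/1.055)^2.4 ≈ 0.114435
  B: 80/255 ≈ 0.313725 > 0.04045 → ((0.313725+0.055)/1.055)^2.4 ≈ 0.080220
R_lin = 0.879622, G_lin = 0.114435, B_lin = 0.080220
L = 0.2126×R + 0.7152×G + 0.0722×B
L = 0.2126×0.879622 + 0.7152×0.114435 + 0.0722×0.080220
L ≈ 0.274644


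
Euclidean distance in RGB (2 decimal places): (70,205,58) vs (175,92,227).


d = √[(R₁-R₂)² + (G₁-G₂)² + (B₁-B₂)²]
d = √[(70-175)² + (205-92)² + (58-227)²]
d = √[11025 + 12769 + 28561]
d = √52355
d ≈ 228.81


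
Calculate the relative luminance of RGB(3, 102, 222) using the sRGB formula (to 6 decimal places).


Linearize each channel (sRGB transfer function): c = v/255; c_lin = c/12.92 if c ≤ 0.04045, else ((c+0.055)/1.055)^2.4
  R: 3/255 ≈ 0.011765 ≤ 0.04045 → 0.011765/12.92 ≈ 0.000911
  G: 102/255 ≈ 0.400000 > 0.04045 → ((0.400000+0.055)/1.055)^2.4 ≈ 0.132868
  B: 222/255 ≈ 0.870588 > 0.04045 → ((0.870588+0.055)/1.055)^2.4 ≈ 0.730461
R_lin = 0.000911, G_lin = 0.132868, B_lin = 0.730461
L = 0.2126×R + 0.7152×G + 0.0722×B
L = 0.2126×0.000911 + 0.7152×0.132868 + 0.0722×0.730461
L ≈ 0.147960


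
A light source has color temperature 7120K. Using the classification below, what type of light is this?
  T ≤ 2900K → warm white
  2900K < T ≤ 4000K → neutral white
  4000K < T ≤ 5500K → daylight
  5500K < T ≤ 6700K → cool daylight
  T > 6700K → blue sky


Temperature: 7120K
7120K > 6700K → blue sky
Classification: blue sky


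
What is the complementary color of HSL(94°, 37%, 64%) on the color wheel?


Complement = opposite side of color wheel = hue + 180°
H' = (94 + 180) mod 360 = 274°
S and L unchanged.
= HSL(274°, 37%, 64%)


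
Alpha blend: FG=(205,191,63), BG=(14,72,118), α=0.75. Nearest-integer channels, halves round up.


C = α×F + (1-α)×B, with 1-α = 0.25
R: 0.75×205 + 0.25×14 = 153.75 + 3.50 = 157.25 → 157
G: 0.75×191 + 0.25×72 = 143.25 + 18.00 = 161.25 → 161
B: 0.75×63 + 0.25×118 = 47.25 + 29.50 = 76.75 → 77
= RGB(157, 161, 77)


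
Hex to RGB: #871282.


87 → 135 (R)
12 → 18 (G)
82 → 130 (B)
= RGB(135, 18, 130)


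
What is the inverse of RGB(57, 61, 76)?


Invert: (255-R, 255-G, 255-B)
R: 255-57 = 198
G: 255-61 = 194
B: 255-76 = 179
= RGB(198, 194, 179)


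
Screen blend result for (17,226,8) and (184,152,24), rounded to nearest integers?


Screen: C = 255 - (255-A)×(255-B)/255, rounded to nearest integer
R: 255 - (255-17)×(255-184)/255 = 255 - 16898/255 ≈ 255 - 66.267 = 188.733 → 189
G: 255 - (255-226)×(255-152)/255 = 255 - 2987/255 ≈ 255 - 11.714 = 243.286 → 243
B: 255 - (255-8)×(255-24)/255 = 255 - 57057/255 ≈ 255 - 223.753 = 31.247 → 31
= RGB(189, 243, 31)


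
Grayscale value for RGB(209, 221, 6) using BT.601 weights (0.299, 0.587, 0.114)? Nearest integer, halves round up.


Gray = 0.299×R + 0.587×G + 0.114×B
Gray = 0.299×209 + 0.587×221 + 0.114×6
Gray = 62.491 + 129.727 + 0.684
Gray = 192.902 → round half up → 193
Gray = 193


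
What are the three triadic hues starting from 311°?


Triadic: equally spaced at 120° intervals
H1 = 311°
H2 = (311 + 120) mod 360 = 71°
H3 = (311 + 240) mod 360 = 191°
Triadic = 311°, 71°, 191°


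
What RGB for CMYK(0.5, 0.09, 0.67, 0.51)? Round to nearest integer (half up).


R = 255 × (1-C) × (1-K) = 255 × 0.50 × 0.49 = 62.475 → 62
G = 255 × (1-M) × (1-K) = 255 × 0.91 × 0.49 = 113.7045 → 114
B = 255 × (1-Y) × (1-K) = 255 × 0.33 × 0.49 = 41.2335 → 41
= RGB(62, 114, 41)


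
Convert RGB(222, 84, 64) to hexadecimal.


R = 222 → DE (hex)
G = 84 → 54 (hex)
B = 64 → 40 (hex)
Hex = #DE5440


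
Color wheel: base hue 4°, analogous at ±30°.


Base hue: 4°
Left analog: (4 - 30) mod 360 = 334°
Right analog: (4 + 30) mod 360 = 34°
Analogous hues = 334° and 34°


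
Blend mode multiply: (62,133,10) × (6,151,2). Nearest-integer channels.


Multiply: C = A×B/255, rounded to nearest integer
R: 62×6/255 = 372/255 ≈ 1.459 → 1
G: 133×151/255 = 20083/255 ≈ 78.757 → 79
B: 10×2/255 = 20/255 ≈ 0.078 → 0
= RGB(1, 79, 0)


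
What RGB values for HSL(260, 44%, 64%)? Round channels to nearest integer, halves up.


H=260°, S=0.44, L=0.64
C = (1-|2L-1|)×S = (1-|0.28|)×0.44 = 0.3168
H' = H/60 = 260/60 ≈ 4.3333; X = C×(1-|H' mod 2 - 1|) = 0.1056
m = L - C/2 = 0.64 - 0.1584 = 0.4816
Sector ⌊H'⌋ = 4 → (R',G',B') = (0.1056, 0.0, 0.3168)
RGB = ((R'+m)×255, (G'+m)×255, (B'+m)×255) = (149.736, 122.808, 203.592)
Round half up → RGB(150, 123, 204)


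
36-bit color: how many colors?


Colors = 2^bits = 2^36
= 68,719,476,736 colors


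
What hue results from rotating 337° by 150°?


New hue = (H + rotation) mod 360
New hue = (337 + 150) mod 360
= 487 mod 360
= 127°


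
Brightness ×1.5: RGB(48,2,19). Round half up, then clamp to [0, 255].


Multiply each channel by 1.5, round half up, clamp to [0, 255]
R: 48×1.5 = 72
G: 2×1.5 = 3
B: 19×1.5 = 28.5 → round → 29
= RGB(72, 3, 29)


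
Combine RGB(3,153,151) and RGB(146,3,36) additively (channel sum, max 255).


Additive: each channel = min(255, C₁+C₂)
R: 3+146 = 149 → 149
G: 153+3 = 156 → 156
B: 151+36 = 187 → 187
= RGB(149, 156, 187)


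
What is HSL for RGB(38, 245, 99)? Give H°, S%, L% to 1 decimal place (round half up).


Normalize: R'=38/255≈0.1490, G'=245/255≈0.9608, B'=99/255≈0.3882
Max=245/255, Min=38/255, Δ=Max-Min=207/255
L = (Max+Min)/2 = (245+38)/510 = 283/510 = 0.55490… → L = 55.5%
L > 0.5 → S = Δ/(2-Max-Min) = 207/(510-245-38) = 207/227 = 0.91189… → S = 91.2%
(the 1/255 factors cancel in S and H, so raw channel differences can be used)
Max is G' → H = 60 × ((B-R)/Δ + 2) = 60 × ((99-38)/207 + 2)
  61/207 + 2 = 0.2946… + 2 = 2.2946…
  H = 60 × 2.2946… = 137.681…° → H = 137.7°
= HSL(137.7°, 91.2%, 55.5%)


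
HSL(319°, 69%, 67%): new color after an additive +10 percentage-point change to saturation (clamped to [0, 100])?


Original S = 69%
Adjustment = +10 percentage points
New S = 69 + (10) = 79
Clamp to [0, 100] → 79
= HSL(319°, 79%, 67%)


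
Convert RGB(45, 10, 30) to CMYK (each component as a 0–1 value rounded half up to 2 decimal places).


R'=45/255≈0.1765, G'=10/255≈0.0392, B'=30/255≈0.1176
K = 1 - max(R',G',B') = 1 - 45/255 = 210/255 = 0.82352… → 0.82
(1-R'-K)/(1-K) simplifies to (max-R)/max with max = 45:
C = (45-45)/45 = 0/45 = 0 → 0.00
M = (45-10)/45 = 35/45 = 0.77777… → 0.78
Y = (45-30)/45 = 15/45 = 0.33333… → 0.33
= CMYK(0.00, 0.78, 0.33, 0.82)


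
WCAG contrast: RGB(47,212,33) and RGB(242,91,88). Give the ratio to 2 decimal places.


Linearize each sRGB channel c=v/255: c/12.92 if c ≤ 0.04045 else ((c+0.055)/1.055)^2.4
L = 0.2126×R_lin + 0.7152×G_lin + 0.0722×B_lin
Color 1 (47,212,33):
  R=47: 47/255≈0.1843 > 0.04045 → ((0.1843+0.055)/1.055)^2.4 ≈ 0.02843
  G=212: 212/255≈0.8314 > 0.04045 → ((0.8314+0.055)/1.055)^2.4 ≈ 0.65837
  B=33: 33/255≈0.1294 > 0.04045 → ((0.1294+0.055)/1.055)^2.4 ≈ 0.01521
  L1 = 0.2126×0.02843 + 0.7152×0.65837 + 0.0722×0.01521 ≈ 0.47801
Color 2 (242,91,88):
  R=242: 242/255≈0.9490 > 0.04045 → ((0.9490+0.055)/1.055)^2.4 ≈ 0.88792
  G=91: 91/255≈0.3569 > 0.04045 → ((0.3569+0.055)/1.055)^2.4 ≈ 0.10462
  B=88: 88/255≈0.3451 > 0.04045 → ((0.3451+0.055)/1.055)^2.4 ≈ 0.09759
  L2 = 0.2126×0.88792 + 0.7152×0.10462 + 0.0722×0.09759 ≈ 0.27064
Lighter = 0.47801, Darker = 0.27064
Ratio = (L_lighter + 0.05) / (L_darker + 0.05)
Ratio = (0.47801 + 0.05) / (0.27064 + 0.05) = 0.52801 / 0.32064 ≈ 1.6467
Ratio ≈ 1.65:1


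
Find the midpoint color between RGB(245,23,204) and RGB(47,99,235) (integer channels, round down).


Midpoint: each channel = ⌊(C₁+C₂)/2⌋
R: ⌊(245+47)/2⌋ = 146
G: ⌊(23+99)/2⌋ = 61
B: ⌊(204+235)/2⌋ = 219
= RGB(146, 61, 219)


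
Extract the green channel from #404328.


Color: #404328
R = 40 = 64
G = 43 = 67
B = 28 = 40
Green = 67


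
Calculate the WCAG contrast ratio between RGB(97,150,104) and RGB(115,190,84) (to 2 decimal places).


Linearize each sRGB channel c=v/255: c/12.92 if c ≤ 0.04045 else ((c+0.055)/1.055)^2.4
L = 0.2126×R_lin + 0.7152×G_lin + 0.0722×B_lin
Color 1 (97,150,104):
  R=97: 97/255≈0.3804 > 0.04045 → ((0.3804+0.055)/1.055)^2.4 ≈ 0.11954
  G=150: 150/255≈0.5882 > 0.04045 → ((0.5882+0.055)/1.055)^2.4 ≈ 0.30499
  B=104: 104/255≈0.4078 > 0.04045 → ((0.4078+0.055)/1.055)^2.4 ≈ 0.13843
  L1 = 0.2126×0.11954 + 0.7152×0.30499 + 0.0722×0.13843 ≈ 0.25354
Color 2 (115,190,84):
  R=115: 115/255≈0.4510 > 0.04045 → ((0.4510+0.055)/1.055)^2.4 ≈ 0.17144
  G=190: 190/255≈0.7451 > 0.04045 → ((0.7451+0.055)/1.055)^2.4 ≈ 0.51492
  B=84: 84/255≈0.3294 > 0.04045 → ((0.3294+0.055)/1.055)^2.4 ≈ 0.08866
  L2 = 0.2126×0.17144 + 0.7152×0.51492 + 0.0722×0.08866 ≈ 0.41112
Lighter = 0.41112, Darker = 0.25354
Ratio = (L_lighter + 0.05) / (L_darker + 0.05)
Ratio = (0.41112 + 0.05) / (0.25354 + 0.05) = 0.46112 / 0.30354 ≈ 1.5192
Ratio ≈ 1.52:1


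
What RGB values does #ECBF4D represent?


EC → 236 (R)
BF → 191 (G)
4D → 77 (B)
= RGB(236, 191, 77)


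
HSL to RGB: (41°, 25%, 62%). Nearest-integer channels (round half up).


H=41°, S=0.25, L=0.62
C = (1-|2L-1|)×S = (1-|0.24|)×0.25 = 0.19
H' = H/60 = 41/60 ≈ 0.6833; X = C×(1-|H' mod 2 - 1|) ≈ 0.1298
m = L - C/2 = 0.62 - 0.095 = 0.525
Sector ⌊H'⌋ = 0 → (R',G',B') = (0.19, ≈0.1298, 0.0)
RGB = ((R'+m)×255, (G'+m)×255, (B'+m)×255) = (182.325, 166.9825, 133.875)
Round half up → RGB(182, 167, 134)


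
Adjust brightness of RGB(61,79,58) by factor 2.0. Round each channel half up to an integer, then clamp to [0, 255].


Multiply each channel by 2.0, round half up, clamp to [0, 255]
R: 61×2.0 = 122
G: 79×2.0 = 158
B: 58×2.0 = 116
= RGB(122, 158, 116)


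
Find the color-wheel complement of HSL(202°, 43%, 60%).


Complement = opposite side of color wheel = hue + 180°
H' = (202 + 180) mod 360 = 22°
S and L unchanged.
= HSL(22°, 43%, 60%)


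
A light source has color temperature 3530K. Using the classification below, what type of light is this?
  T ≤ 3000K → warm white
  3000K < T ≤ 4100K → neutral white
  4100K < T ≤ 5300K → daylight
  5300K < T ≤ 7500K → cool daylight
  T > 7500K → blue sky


Temperature: 3530K
3000K < 3530K ≤ 4100K → neutral white
Classification: neutral white


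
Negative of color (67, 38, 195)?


Invert: (255-R, 255-G, 255-B)
R: 255-67 = 188
G: 255-38 = 217
B: 255-195 = 60
= RGB(188, 217, 60)


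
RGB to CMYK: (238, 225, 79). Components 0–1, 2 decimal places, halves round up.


R'=238/255≈0.9333, G'=225/255≈0.8824, B'=79/255≈0.3098
K = 1 - max(R',G',B') = 1 - 238/255 = 17/255 = 0.06666… → 0.07
(1-R'-K)/(1-K) simplifies to (max-R)/max with max = 238:
C = (238-238)/238 = 0/238 = 0 → 0.00
M = (238-225)/238 = 13/238 = 0.05462… → 0.05
Y = (238-79)/238 = 159/238 = 0.66806… → 0.67
= CMYK(0.00, 0.05, 0.67, 0.07)


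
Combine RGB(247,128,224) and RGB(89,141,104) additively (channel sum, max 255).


Additive: each channel = min(255, C₁+C₂)
R: 247+89 = 336 → 255
G: 128+141 = 269 → 255
B: 224+104 = 328 → 255
= RGB(255, 255, 255)


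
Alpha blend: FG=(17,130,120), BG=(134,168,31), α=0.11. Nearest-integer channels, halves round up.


C = α×F + (1-α)×B, with 1-α = 0.89
R: 0.11×17 + 0.89×134 = 1.87 + 119.26 = 121.13 → 121
G: 0.11×130 + 0.89×168 = 14.30 + 149.52 = 163.82 → 164
B: 0.11×120 + 0.89×31 = 13.20 + 27.59 = 40.79 → 41
= RGB(121, 164, 41)


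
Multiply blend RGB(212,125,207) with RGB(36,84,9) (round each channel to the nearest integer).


Multiply: C = A×B/255, rounded to nearest integer
R: 212×36/255 = 7632/255 ≈ 29.929 → 30
G: 125×84/255 = 10500/255 ≈ 41.176 → 41
B: 207×9/255 = 1863/255 ≈ 7.306 → 7
= RGB(30, 41, 7)


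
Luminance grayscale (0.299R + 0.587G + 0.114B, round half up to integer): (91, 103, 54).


Gray = 0.299×R + 0.587×G + 0.114×B
Gray = 0.299×91 + 0.587×103 + 0.114×54
Gray = 27.209 + 60.461 + 6.156
Gray = 93.826 → round half up → 94
Gray = 94


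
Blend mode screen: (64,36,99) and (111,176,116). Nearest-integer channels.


Screen: C = 255 - (255-A)×(255-B)/255, rounded to nearest integer
R: 255 - (255-64)×(255-111)/255 = 255 - 27504/255 ≈ 255 - 107.859 = 147.141 → 147
G: 255 - (255-36)×(255-176)/255 = 255 - 17301/255 ≈ 255 - 67.847 = 187.153 → 187
B: 255 - (255-99)×(255-116)/255 = 255 - 21684/255 ≈ 255 - 85.035 = 169.965 → 170
= RGB(147, 187, 170)


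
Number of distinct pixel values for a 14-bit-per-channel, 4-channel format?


Total bits = 14 bits/channel × 4 channels = 56 bits
Distinct pixel values = 2^56
= 72,057,594,037,927,936 pixel values


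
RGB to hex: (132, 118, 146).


R = 132 → 84 (hex)
G = 118 → 76 (hex)
B = 146 → 92 (hex)
Hex = #847692


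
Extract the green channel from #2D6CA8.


Color: #2D6CA8
R = 2D = 45
G = 6C = 108
B = A8 = 168
Green = 108


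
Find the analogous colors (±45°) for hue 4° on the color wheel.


Base hue: 4°
Left analog: (4 - 45) mod 360 = 319°
Right analog: (4 + 45) mod 360 = 49°
Analogous hues = 319° and 49°


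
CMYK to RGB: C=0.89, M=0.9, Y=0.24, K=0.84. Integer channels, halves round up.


R = 255 × (1-C) × (1-K) = 255 × 0.11 × 0.16 = 4.488 → 4
G = 255 × (1-M) × (1-K) = 255 × 0.10 × 0.16 = 4.08 → 4
B = 255 × (1-Y) × (1-K) = 255 × 0.76 × 0.16 = 31.008 → 31
= RGB(4, 4, 31)


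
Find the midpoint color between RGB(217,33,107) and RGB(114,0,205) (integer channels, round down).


Midpoint: each channel = ⌊(C₁+C₂)/2⌋
R: ⌊(217+114)/2⌋ = 165
G: ⌊(33+0)/2⌋ = 16
B: ⌊(107+205)/2⌋ = 156
= RGB(165, 16, 156)


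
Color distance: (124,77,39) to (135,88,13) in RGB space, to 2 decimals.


d = √[(R₁-R₂)² + (G₁-G₂)² + (B₁-B₂)²]
d = √[(124-135)² + (77-88)² + (39-13)²]
d = √[121 + 121 + 676]
d = √918
d ≈ 30.30


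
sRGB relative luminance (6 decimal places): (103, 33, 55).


Linearize each channel (sRGB transfer function): c = v/255; c_lin = c/12.92 if c ≤ 0.04045, else ((c+0.055)/1.055)^2.4
  R: 103/255 ≈ 0.403922 > 0.04045 → ((0.403922+0.055)/1.055)^2.4 ≈ 0.135633
  G: 33/255 ≈ 0.129412 > 0.04045 → ((0.129412+0.055)/1.055)^2.4 ≈ 0.015209
  B: 55/255 ≈ 0.215686 > 0.04045 → ((0.215686+0.055)/1.055)^2.4 ≈ 0.038204
R_lin = 0.135633, G_lin = 0.015209, B_lin = 0.038204
L = 0.2126×R + 0.7152×G + 0.0722×B
L = 0.2126×0.135633 + 0.7152×0.015209 + 0.0722×0.038204
L ≈ 0.042471


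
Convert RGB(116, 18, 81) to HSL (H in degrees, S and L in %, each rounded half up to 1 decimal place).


Normalize: R'=116/255≈0.4549, G'=18/255≈0.0706, B'=81/255≈0.3176
Max=116/255, Min=18/255, Δ=Max-Min=98/255
L = (Max+Min)/2 = (116+18)/510 = 134/510 = 0.26274… → L = 26.3%
L ≤ 0.5 → S = Δ/(Max+Min) = 98/(116+18) = 98/134 = 0.73134… → S = 73.1%
(the 1/255 factors cancel in S and H, so raw channel differences can be used)
Max is R' → H = 60 × (((G-B)/Δ) mod 6) = 60 × (((18-81)/98) mod 6)
  (-63)/98 = -0.6428…; negative, so add 6 → 5.3571…
  H = 60 × 5.3571… = 321.428…° → H = 321.4°
= HSL(321.4°, 73.1%, 26.3%)


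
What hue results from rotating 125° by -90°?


New hue = (H + rotation) mod 360
New hue = (125 -90) mod 360
= 35 mod 360
= 35°


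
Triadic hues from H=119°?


Triadic: equally spaced at 120° intervals
H1 = 119°
H2 = (119 + 120) mod 360 = 239°
H3 = (119 + 240) mod 360 = 359°
Triadic = 119°, 239°, 359°


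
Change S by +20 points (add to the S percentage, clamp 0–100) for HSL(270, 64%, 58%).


Original S = 64%
Adjustment = +20 percentage points
New S = 64 + (20) = 84
Clamp to [0, 100] → 84
= HSL(270°, 84%, 58%)


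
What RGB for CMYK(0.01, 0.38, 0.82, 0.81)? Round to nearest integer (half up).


R = 255 × (1-C) × (1-K) = 255 × 0.99 × 0.19 = 47.9655 → 48
G = 255 × (1-M) × (1-K) = 255 × 0.62 × 0.19 = 30.039 → 30
B = 255 × (1-Y) × (1-K) = 255 × 0.18 × 0.19 = 8.721 → 9
= RGB(48, 30, 9)


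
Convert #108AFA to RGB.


10 → 16 (R)
8A → 138 (G)
FA → 250 (B)
= RGB(16, 138, 250)


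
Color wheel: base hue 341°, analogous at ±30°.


Base hue: 341°
Left analog: (341 - 30) mod 360 = 311°
Right analog: (341 + 30) mod 360 = 11°
Analogous hues = 311° and 11°


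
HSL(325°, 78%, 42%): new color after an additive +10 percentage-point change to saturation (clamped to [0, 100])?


Original S = 78%
Adjustment = +10 percentage points
New S = 78 + (10) = 88
Clamp to [0, 100] → 88
= HSL(325°, 88%, 42%)


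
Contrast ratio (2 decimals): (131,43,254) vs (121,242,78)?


Linearize each sRGB channel c=v/255: c/12.92 if c ≤ 0.04045 else ((c+0.055)/1.055)^2.4
L = 0.2126×R_lin + 0.7152×G_lin + 0.0722×B_lin
Color 1 (131,43,254):
  R=131: 131/255≈0.5137 > 0.04045 → ((0.5137+0.055)/1.055)^2.4 ≈ 0.22697
  G=43: 43/255≈0.1686 > 0.04045 → ((0.1686+0.055)/1.055)^2.4 ≈ 0.02416
  B=254: 254/255≈0.9961 > 0.04045 → ((0.9961+0.055)/1.055)^2.4 ≈ 0.99110
  L1 = 0.2126×0.22697 + 0.7152×0.02416 + 0.0722×0.99110 ≈ 0.13709
Color 2 (121,242,78):
  R=121: 121/255≈0.4745 > 0.04045 → ((0.4745+0.055)/1.055)^2.4 ≈ 0.19120
  G=242: 242/255≈0.9490 > 0.04045 → ((0.9490+0.055)/1.055)^2.4 ≈ 0.88792
  B=78: 78/255≈0.3059 > 0.04045 → ((0.3059+0.055)/1.055)^2.4 ≈ 0.07619
  L2 = 0.2126×0.19120 + 0.7152×0.88792 + 0.0722×0.07619 ≈ 0.68119
Lighter = 0.68119, Darker = 0.13709
Ratio = (L_lighter + 0.05) / (L_darker + 0.05)
Ratio = (0.68119 + 0.05) / (0.13709 + 0.05) = 0.73119 / 0.18709 ≈ 3.9083
Ratio ≈ 3.91:1


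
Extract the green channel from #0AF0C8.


Color: #0AF0C8
R = 0A = 10
G = F0 = 240
B = C8 = 200
Green = 240


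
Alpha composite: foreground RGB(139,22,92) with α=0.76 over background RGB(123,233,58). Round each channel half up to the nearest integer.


C = α×F + (1-α)×B, with 1-α = 0.24
R: 0.76×139 + 0.24×123 = 105.64 + 29.52 = 135.16 → 135
G: 0.76×22 + 0.24×233 = 16.72 + 55.92 = 72.64 → 73
B: 0.76×92 + 0.24×58 = 69.92 + 13.92 = 83.84 → 84
= RGB(135, 73, 84)


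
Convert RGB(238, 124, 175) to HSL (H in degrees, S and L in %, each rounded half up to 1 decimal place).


Normalize: R'=238/255≈0.9333, G'=124/255≈0.4863, B'=175/255≈0.6863
Max=238/255, Min=124/255, Δ=Max-Min=114/255
L = (Max+Min)/2 = (238+124)/510 = 362/510 = 0.70980… → L = 71.0%
L > 0.5 → S = Δ/(2-Max-Min) = 114/(510-238-124) = 114/148 = 0.77027… → S = 77.0%
(the 1/255 factors cancel in S and H, so raw channel differences can be used)
Max is R' → H = 60 × (((G-B)/Δ) mod 6) = 60 × (((124-175)/114) mod 6)
  (-51)/114 = -0.4473…; negative, so add 6 → 5.5526…
  H = 60 × 5.5526… = 333.157…° → H = 333.2°
= HSL(333.2°, 77.0%, 71.0%)


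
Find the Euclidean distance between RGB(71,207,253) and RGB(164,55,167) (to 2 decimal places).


d = √[(R₁-R₂)² + (G₁-G₂)² + (B₁-B₂)²]
d = √[(71-164)² + (207-55)² + (253-167)²]
d = √[8649 + 23104 + 7396]
d = √39149
d ≈ 197.86


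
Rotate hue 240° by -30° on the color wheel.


New hue = (H + rotation) mod 360
New hue = (240 -30) mod 360
= 210 mod 360
= 210°


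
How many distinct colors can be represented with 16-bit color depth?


Colors = 2^bits = 2^16
= 65,536 colors


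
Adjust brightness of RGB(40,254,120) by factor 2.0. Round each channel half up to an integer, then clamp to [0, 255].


Multiply each channel by 2.0, round half up, clamp to [0, 255]
R: 40×2.0 = 80
G: 254×2.0 = 508 → clamp → 255
B: 120×2.0 = 240
= RGB(80, 255, 240)


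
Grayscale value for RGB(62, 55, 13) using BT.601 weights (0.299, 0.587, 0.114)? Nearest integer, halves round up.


Gray = 0.299×R + 0.587×G + 0.114×B
Gray = 0.299×62 + 0.587×55 + 0.114×13
Gray = 18.538 + 32.285 + 1.482
Gray = 52.305 → round half up → 52
Gray = 52


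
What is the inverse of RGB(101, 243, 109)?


Invert: (255-R, 255-G, 255-B)
R: 255-101 = 154
G: 255-243 = 12
B: 255-109 = 146
= RGB(154, 12, 146)


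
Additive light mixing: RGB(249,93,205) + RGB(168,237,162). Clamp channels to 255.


Additive: each channel = min(255, C₁+C₂)
R: 249+168 = 417 → 255
G: 93+237 = 330 → 255
B: 205+162 = 367 → 255
= RGB(255, 255, 255)


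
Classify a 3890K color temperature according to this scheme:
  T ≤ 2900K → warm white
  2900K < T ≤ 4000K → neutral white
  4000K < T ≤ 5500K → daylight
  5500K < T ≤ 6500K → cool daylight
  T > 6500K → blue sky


Temperature: 3890K
2900K < 3890K ≤ 4000K → neutral white
Classification: neutral white


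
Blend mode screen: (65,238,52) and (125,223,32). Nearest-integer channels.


Screen: C = 255 - (255-A)×(255-B)/255, rounded to nearest integer
R: 255 - (255-65)×(255-125)/255 = 255 - 24700/255 ≈ 255 - 96.863 = 158.137 → 158
G: 255 - (255-238)×(255-223)/255 = 255 - 544/255 ≈ 255 - 2.133 = 252.867 → 253
B: 255 - (255-52)×(255-32)/255 = 255 - 45269/255 ≈ 255 - 177.525 = 77.475 → 77
= RGB(158, 253, 77)


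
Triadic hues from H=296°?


Triadic: equally spaced at 120° intervals
H1 = 296°
H2 = (296 + 120) mod 360 = 56°
H3 = (296 + 240) mod 360 = 176°
Triadic = 296°, 56°, 176°


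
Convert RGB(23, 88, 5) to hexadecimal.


R = 23 → 17 (hex)
G = 88 → 58 (hex)
B = 5 → 05 (hex)
Hex = #175805


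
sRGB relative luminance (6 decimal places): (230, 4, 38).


Linearize each channel (sRGB transfer function): c = v/255; c_lin = c/12.92 if c ≤ 0.04045, else ((c+0.055)/1.055)^2.4
  R: 230/255 ≈ 0.901961 > 0.04045 → ((0.901961+0.055)/1.055)^2.4 ≈ 0.791298
  G: 4/255 ≈ 0.015686 ≤ 0.04045 → 0.015686/12.92 ≈ 0.001214
  B: 38/255 ≈ 0.149020 > 0.04045 → ((0.149020+0.055)/1.055)^2.4 ≈ 0.019382
R_lin = 0.791298, G_lin = 0.001214, B_lin = 0.019382
L = 0.2126×R + 0.7152×G + 0.0722×B
L = 0.2126×0.791298 + 0.7152×0.001214 + 0.0722×0.019382
L ≈ 0.170498


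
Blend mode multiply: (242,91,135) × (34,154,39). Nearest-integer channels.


Multiply: C = A×B/255, rounded to nearest integer
R: 242×34/255 = 8228/255 ≈ 32.267 → 32
G: 91×154/255 = 14014/255 ≈ 54.957 → 55
B: 135×39/255 = 5265/255 ≈ 20.647 → 21
= RGB(32, 55, 21)


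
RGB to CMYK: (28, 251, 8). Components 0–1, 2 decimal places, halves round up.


R'=28/255≈0.1098, G'=251/255≈0.9843, B'=8/255≈0.0314
K = 1 - max(R',G',B') = 1 - 251/255 = 4/255 = 0.01568… → 0.02
(1-R'-K)/(1-K) simplifies to (max-R)/max with max = 251:
C = (251-28)/251 = 223/251 = 0.88844… → 0.89
M = (251-251)/251 = 0/251 = 0 → 0.00
Y = (251-8)/251 = 243/251 = 0.96812… → 0.97
= CMYK(0.89, 0.00, 0.97, 0.02)


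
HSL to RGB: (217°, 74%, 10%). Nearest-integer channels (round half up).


H=217°, S=0.74, L=0.10
C = (1-|2L-1|)×S = (1-|-0.80|)×0.74 = 0.148
H' = H/60 = 217/60 ≈ 3.6167; X = C×(1-|H' mod 2 - 1|) ≈ 0.0567
m = L - C/2 = 0.10 - 0.074 = 0.026
Sector ⌊H'⌋ = 3 → (R',G',B') = (0.0, ≈0.0567, 0.148)
RGB = ((R'+m)×255, (G'+m)×255, (B'+m)×255) = (6.63, 21.097, 44.37)
Round half up → RGB(7, 21, 44)


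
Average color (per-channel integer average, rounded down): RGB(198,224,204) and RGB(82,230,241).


Midpoint: each channel = ⌊(C₁+C₂)/2⌋
R: ⌊(198+82)/2⌋ = 140
G: ⌊(224+230)/2⌋ = 227
B: ⌊(204+241)/2⌋ = 222
= RGB(140, 227, 222)


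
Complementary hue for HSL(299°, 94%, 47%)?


Complement = opposite side of color wheel = hue + 180°
H' = (299 + 180) mod 360 = 119°
S and L unchanged.
= HSL(119°, 94%, 47%)


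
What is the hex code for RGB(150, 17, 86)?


R = 150 → 96 (hex)
G = 17 → 11 (hex)
B = 86 → 56 (hex)
Hex = #961156


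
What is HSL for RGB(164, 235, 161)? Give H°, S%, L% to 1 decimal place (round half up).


Normalize: R'=164/255≈0.6431, G'=235/255≈0.9216, B'=161/255≈0.6314
Max=235/255, Min=161/255, Δ=Max-Min=74/255
L = (Max+Min)/2 = (235+161)/510 = 396/510 = 0.77647… → L = 77.6%
L > 0.5 → S = Δ/(2-Max-Min) = 74/(510-235-161) = 74/114 = 0.64912… → S = 64.9%
(the 1/255 factors cancel in S and H, so raw channel differences can be used)
Max is G' → H = 60 × ((B-R)/Δ + 2) = 60 × ((161-164)/74 + 2)
  -3/74 + 2 = -0.0405… + 2 = 1.9594…
  H = 60 × 1.9594… = 117.567…° → H = 117.6°
= HSL(117.6°, 64.9%, 77.6%)


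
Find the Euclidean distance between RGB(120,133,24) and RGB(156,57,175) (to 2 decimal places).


d = √[(R₁-R₂)² + (G₁-G₂)² + (B₁-B₂)²]
d = √[(120-156)² + (133-57)² + (24-175)²]
d = √[1296 + 5776 + 22801]
d = √29873
d ≈ 172.84


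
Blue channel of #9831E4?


Color: #9831E4
R = 98 = 152
G = 31 = 49
B = E4 = 228
Blue = 228


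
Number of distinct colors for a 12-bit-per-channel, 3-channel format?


Total bits = 12 bits/channel × 3 channels = 36 bits
Distinct colors = 2^36
= 68,719,476,736 colors


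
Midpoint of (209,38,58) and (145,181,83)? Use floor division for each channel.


Midpoint: each channel = ⌊(C₁+C₂)/2⌋
R: ⌊(209+145)/2⌋ = 177
G: ⌊(38+181)/2⌋ = 109
B: ⌊(58+83)/2⌋ = 70
= RGB(177, 109, 70)


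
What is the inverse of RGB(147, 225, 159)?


Invert: (255-R, 255-G, 255-B)
R: 255-147 = 108
G: 255-225 = 30
B: 255-159 = 96
= RGB(108, 30, 96)


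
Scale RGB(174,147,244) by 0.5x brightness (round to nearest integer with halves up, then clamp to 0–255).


Multiply each channel by 0.5, round half up, clamp to [0, 255]
R: 174×0.5 = 87
G: 147×0.5 = 73.5 → round → 74
B: 244×0.5 = 122
= RGB(87, 74, 122)


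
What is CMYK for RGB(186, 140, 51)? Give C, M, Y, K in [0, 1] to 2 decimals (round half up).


R'=186/255≈0.7294, G'=140/255≈0.5490, B'=51/255≈0.2000
K = 1 - max(R',G',B') = 1 - 186/255 = 69/255 = 0.27058… → 0.27
(1-R'-K)/(1-K) simplifies to (max-R)/max with max = 186:
C = (186-186)/186 = 0/186 = 0 → 0.00
M = (186-140)/186 = 46/186 = 0.24731… → 0.25
Y = (186-51)/186 = 135/186 = 0.72580… → 0.73
= CMYK(0.00, 0.25, 0.73, 0.27)


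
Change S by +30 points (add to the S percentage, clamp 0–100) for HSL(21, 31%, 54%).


Original S = 31%
Adjustment = +30 percentage points
New S = 31 + (30) = 61
Clamp to [0, 100] → 61
= HSL(21°, 61%, 54%)


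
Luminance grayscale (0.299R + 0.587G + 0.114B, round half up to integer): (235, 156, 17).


Gray = 0.299×R + 0.587×G + 0.114×B
Gray = 0.299×235 + 0.587×156 + 0.114×17
Gray = 70.265 + 91.572 + 1.938
Gray = 163.775 → round half up → 164
Gray = 164


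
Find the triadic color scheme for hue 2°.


Triadic: equally spaced at 120° intervals
H1 = 2°
H2 = (2 + 120) mod 360 = 122°
H3 = (2 + 240) mod 360 = 242°
Triadic = 2°, 122°, 242°


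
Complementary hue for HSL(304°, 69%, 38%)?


Complement = opposite side of color wheel = hue + 180°
H' = (304 + 180) mod 360 = 124°
S and L unchanged.
= HSL(124°, 69%, 38%)


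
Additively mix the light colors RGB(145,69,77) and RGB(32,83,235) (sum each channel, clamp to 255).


Additive: each channel = min(255, C₁+C₂)
R: 145+32 = 177 → 177
G: 69+83 = 152 → 152
B: 77+235 = 312 → 255
= RGB(177, 152, 255)


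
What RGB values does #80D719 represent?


80 → 128 (R)
D7 → 215 (G)
19 → 25 (B)
= RGB(128, 215, 25)


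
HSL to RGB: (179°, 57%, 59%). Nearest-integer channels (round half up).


H=179°, S=0.57, L=0.59
C = (1-|2L-1|)×S = (1-|0.18|)×0.57 = 0.4674
H' = H/60 = 179/60 ≈ 2.9833; X = C×(1-|H' mod 2 - 1|) = 0.45961
m = L - C/2 = 0.59 - 0.2337 = 0.3563
Sector ⌊H'⌋ = 2 → (R',G',B') = (0.0, 0.4674, 0.45961)
RGB = ((R'+m)×255, (G'+m)×255, (B'+m)×255) = (90.8565, 210.0435, 208.05705)
Round half up → RGB(91, 210, 208)


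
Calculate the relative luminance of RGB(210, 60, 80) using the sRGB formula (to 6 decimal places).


Linearize each channel (sRGB transfer function): c = v/255; c_lin = c/12.92 if c ≤ 0.04045, else ((c+0.055)/1.055)^2.4
  R: 210/255 ≈ 0.823529 > 0.04045 → ((0.823529+0.055)/1.055)^2.4 ≈ 0.644480
  G: 60/255 ≈ 0.235294 > 0.04045 → ((0.235294+0.055)/1.055)^2.4 ≈ 0.045186
  B: 80/255 ≈ 0.313725 > 0.04045 → ((0.313725+0.055)/1.055)^2.4 ≈ 0.080220
R_lin = 0.644480, G_lin = 0.045186, B_lin = 0.080220
L = 0.2126×R + 0.7152×G + 0.0722×B
L = 0.2126×0.644480 + 0.7152×0.045186 + 0.0722×0.080220
L ≈ 0.175125


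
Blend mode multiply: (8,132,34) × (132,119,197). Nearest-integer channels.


Multiply: C = A×B/255, rounded to nearest integer
R: 8×132/255 = 1056/255 ≈ 4.141 → 4
G: 132×119/255 = 15708/255 ≈ 61.600 → 62
B: 34×197/255 = 6698/255 ≈ 26.267 → 26
= RGB(4, 62, 26)


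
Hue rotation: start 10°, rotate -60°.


New hue = (H + rotation) mod 360
New hue = (10 -60) mod 360
= -50 mod 360
= 310°


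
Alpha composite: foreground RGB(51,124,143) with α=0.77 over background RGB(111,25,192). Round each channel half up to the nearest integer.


C = α×F + (1-α)×B, with 1-α = 0.23
R: 0.77×51 + 0.23×111 = 39.27 + 25.53 = 64.80 → 65
G: 0.77×124 + 0.23×25 = 95.48 + 5.75 = 101.23 → 101
B: 0.77×143 + 0.23×192 = 110.11 + 44.16 = 154.27 → 154
= RGB(65, 101, 154)


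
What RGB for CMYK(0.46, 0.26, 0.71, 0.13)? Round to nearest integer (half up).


R = 255 × (1-C) × (1-K) = 255 × 0.54 × 0.87 = 119.799 → 120
G = 255 × (1-M) × (1-K) = 255 × 0.74 × 0.87 = 164.169 → 164
B = 255 × (1-Y) × (1-K) = 255 × 0.29 × 0.87 = 64.3365 → 64
= RGB(120, 164, 64)


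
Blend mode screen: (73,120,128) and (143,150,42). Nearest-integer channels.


Screen: C = 255 - (255-A)×(255-B)/255, rounded to nearest integer
R: 255 - (255-73)×(255-143)/255 = 255 - 20384/255 ≈ 255 - 79.937 = 175.063 → 175
G: 255 - (255-120)×(255-150)/255 = 255 - 14175/255 ≈ 255 - 55.588 = 199.412 → 199
B: 255 - (255-128)×(255-42)/255 = 255 - 27051/255 ≈ 255 - 106.082 = 148.918 → 149
= RGB(175, 199, 149)


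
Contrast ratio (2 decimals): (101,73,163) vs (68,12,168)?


Linearize each sRGB channel c=v/255: c/12.92 if c ≤ 0.04045 else ((c+0.055)/1.055)^2.4
L = 0.2126×R_lin + 0.7152×G_lin + 0.0722×B_lin
Color 1 (101,73,163):
  R=101: 101/255≈0.3961 > 0.04045 → ((0.3961+0.055)/1.055)^2.4 ≈ 0.13014
  G=73: 73/255≈0.2863 > 0.04045 → ((0.2863+0.055)/1.055)^2.4 ≈ 0.06663
  B=163: 163/255≈0.6392 > 0.04045 → ((0.6392+0.055)/1.055)^2.4 ≈ 0.36625
  L1 = 0.2126×0.13014 + 0.7152×0.06663 + 0.0722×0.36625 ≈ 0.10176
Color 2 (68,12,168):
  R=68: 68/255≈0.2667 > 0.04045 → ((0.2667+0.055)/1.055)^2.4 ≈ 0.05781
  G=12: 12/255≈0.0471 > 0.04045 → ((0.0471+0.055)/1.055)^2.4 ≈ 0.00368
  B=168: 168/255≈0.6588 > 0.04045 → ((0.6588+0.055)/1.055)^2.4 ≈ 0.39157
  L2 = 0.2126×0.05781 + 0.7152×0.00368 + 0.0722×0.39157 ≈ 0.04319
Lighter = 0.10176, Darker = 0.04319
Ratio = (L_lighter + 0.05) / (L_darker + 0.05)
Ratio = (0.10176 + 0.05) / (0.04319 + 0.05) = 0.15176 / 0.09319 ≈ 1.6285
Ratio ≈ 1.63:1


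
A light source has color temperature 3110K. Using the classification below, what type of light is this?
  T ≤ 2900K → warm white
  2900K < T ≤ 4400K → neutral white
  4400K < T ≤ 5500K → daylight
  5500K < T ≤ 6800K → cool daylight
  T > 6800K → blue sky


Temperature: 3110K
2900K < 3110K ≤ 4400K → neutral white
Classification: neutral white
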